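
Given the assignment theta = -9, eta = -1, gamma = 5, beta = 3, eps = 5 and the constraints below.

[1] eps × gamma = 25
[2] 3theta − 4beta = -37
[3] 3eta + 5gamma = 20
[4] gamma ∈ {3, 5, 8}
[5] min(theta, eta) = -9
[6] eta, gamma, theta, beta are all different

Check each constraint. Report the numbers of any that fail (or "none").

[1] eps × gamma = 5 × 5 = 25 — OK.
[2] 3theta − 4beta = 3(-9) − 4(3) = -39, not -37 — violated.
[3] 3eta + 5gamma = 3(-1) + 5(5) = 22, not 20 — violated.
[4] gamma = 5 is in {3, 5, 8} — OK.
[5] min(-9, -1) = -9 — OK.
[6] values -1, 5, -9, 3 are pairwise distinct — OK.

No — constraints 2, 3 are not satisfied.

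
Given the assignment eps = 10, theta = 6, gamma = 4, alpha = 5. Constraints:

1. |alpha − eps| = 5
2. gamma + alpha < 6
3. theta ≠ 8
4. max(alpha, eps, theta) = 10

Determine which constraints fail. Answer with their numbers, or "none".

Constraint 2 does not hold.

1. |5 − 10| = 5 — holds.
2. gamma + alpha = 4 + 5 = 9; 9 ≥ 6, bound 6 not met — fails.
3. theta = 6, and 6 ≠ 8 — holds.
4. max(5, 10, 6) = 10 — holds.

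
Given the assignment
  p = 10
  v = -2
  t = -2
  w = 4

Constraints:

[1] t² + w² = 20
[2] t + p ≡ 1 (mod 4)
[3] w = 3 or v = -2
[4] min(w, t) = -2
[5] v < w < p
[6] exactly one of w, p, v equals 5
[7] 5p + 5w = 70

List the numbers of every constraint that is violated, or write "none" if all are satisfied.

[1] t² + w² = (-2)² + 4² = 4 + 16 = 20 — OK.
[2] t + p = 8; 8 mod 4 = 0, not 1 — violated.
[3] w = 4 ≠ 3, but v = -2 = -2 (second disjunct) — OK.
[4] min(4, -2) = -2 — OK.
[5] values -2 < 4 < 10 — OK.
[6] w=4, p=10, v=-2; 0 of them equal 5, not exactly one — violated.
[7] 5p + 5w = 5(10) + 5(4) = 70 — OK.

Constraints 2 and 6 do not hold.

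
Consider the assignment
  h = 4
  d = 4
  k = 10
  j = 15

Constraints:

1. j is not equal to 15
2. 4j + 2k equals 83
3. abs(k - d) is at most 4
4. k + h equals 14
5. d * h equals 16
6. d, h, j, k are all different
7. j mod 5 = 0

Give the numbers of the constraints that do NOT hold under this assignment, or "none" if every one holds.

No — constraints 1, 2, 3, 6 are not satisfied.

1. j = 15, but 15 is required to differ  false
2. 4j + 2k = 4(15) + 2(10) = 80, not 83  false
3. abs(10 - 4) = 6; 6 > 4, exceeds bound 4  false
4. k + h = 10 + 4 = 14  true
5. d * h = 4 * 4 = 16  true
6. d = h = 4, not all different  false
7. 15 mod 5 = 0  true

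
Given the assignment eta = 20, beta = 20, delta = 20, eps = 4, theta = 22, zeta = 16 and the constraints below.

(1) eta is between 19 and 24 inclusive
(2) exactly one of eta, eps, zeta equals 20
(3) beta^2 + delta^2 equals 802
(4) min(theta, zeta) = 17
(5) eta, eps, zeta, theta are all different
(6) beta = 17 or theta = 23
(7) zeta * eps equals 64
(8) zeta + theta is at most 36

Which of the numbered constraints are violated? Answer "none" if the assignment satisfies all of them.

No — constraints 3, 4, 6, and 8 are not satisfied.

(1) eta = 20 lies in [19, 24] — holds.
(2) eta=20, eps=4, zeta=16; 1 of them equals 20 — holds.
(3) beta^2 + delta^2 = 20^2 + 20^2 = 400 + 400 = 800, not 802 — does not hold.
(4) min(22, 16) = 16, not 17 — does not hold.
(5) values 20, 4, 16, 22 are pairwise distinct — holds.
(6) beta = 20 ≠ 17 and theta = 22 ≠ 23; both disjuncts false — does not hold.
(7) zeta * eps = 16 * 4 = 64 — holds.
(8) zeta + theta = 16 + 22 = 38; 38 > 36, bound 36 not met — does not hold.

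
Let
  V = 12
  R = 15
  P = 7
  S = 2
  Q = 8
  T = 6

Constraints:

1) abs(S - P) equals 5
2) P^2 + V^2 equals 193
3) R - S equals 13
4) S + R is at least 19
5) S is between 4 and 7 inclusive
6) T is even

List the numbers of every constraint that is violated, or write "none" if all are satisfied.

1) abs(2 - 7) = 5 — holds.
2) P^2 + V^2 = 7^2 + 12^2 = 49 + 144 = 193 — holds.
3) R - S = 15 - 2 = 13 — holds.
4) S + R = 2 + 15 = 17; 17 < 19, bound 19 not met — does not hold.
5) S = 2 is outside [4, 7] — does not hold.
6) T = 6 is even — holds.

Constraints 4 and 5 do not hold.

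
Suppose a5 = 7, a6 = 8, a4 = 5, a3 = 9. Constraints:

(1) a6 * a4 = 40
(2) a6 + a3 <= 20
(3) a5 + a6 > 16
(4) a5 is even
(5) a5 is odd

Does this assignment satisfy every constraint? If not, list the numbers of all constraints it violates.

(1) a6 * a4 = 8 * 5 = 40  yes
(2) a6 + a3 = 8 + 9 = 17; 17 ≤ 20  yes
(3) a5 + a6 = 7 + 8 = 15; 15 ≤ 16, bound 16 not met  no
(4) a5 = 7 is odd  no
(5) a5 = 7 is odd  yes

No — constraints 3, 4 are not satisfied.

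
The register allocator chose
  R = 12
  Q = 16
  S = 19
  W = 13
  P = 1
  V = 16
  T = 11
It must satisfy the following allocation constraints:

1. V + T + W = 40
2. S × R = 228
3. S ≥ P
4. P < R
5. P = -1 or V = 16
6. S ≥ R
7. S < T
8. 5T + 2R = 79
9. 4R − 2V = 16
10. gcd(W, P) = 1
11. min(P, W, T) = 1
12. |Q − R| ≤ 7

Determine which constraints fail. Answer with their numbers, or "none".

Constraint 7 is violated.

1. V + T + W = 16 + 11 + 13 = 40  OK
2. S × R = 19 × 12 = 228  OK
3. S = 19, P = 1; 19 ≥ 1  OK
4. P = 1, R = 12; 1 < 12  OK
5. P = 1 ≠ -1, but V = 16 = 16 (second disjunct)  OK
6. S = 19, R = 12; 19 ≥ 12  OK
7. S = 19, T = 11; 19 ≥ 11 (want <)  FAIL
8. 5T + 2R = 5(11) + 2(12) = 79  OK
9. 4R − 2V = 4(12) − 2(16) = 16  OK
10. gcd(13, 1) = 1  OK
11. min(1, 13, 11) = 1  OK
12. |16 − 12| = 4; 4 ≤ 7  OK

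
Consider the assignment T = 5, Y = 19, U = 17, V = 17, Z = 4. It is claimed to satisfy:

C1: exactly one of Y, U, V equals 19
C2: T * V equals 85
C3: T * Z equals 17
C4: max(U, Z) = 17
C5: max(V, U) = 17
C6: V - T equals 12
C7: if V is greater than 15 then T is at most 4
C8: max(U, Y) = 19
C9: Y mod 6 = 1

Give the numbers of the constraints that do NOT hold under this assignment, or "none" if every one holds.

C1: Y=19, U=17, V=17; 1 of them equals 19 — OK.
C2: T * V = 5 * 17 = 85 — OK.
C3: T * Z = 5 * 4 = 20, not 17 — violated.
C4: max(17, 4) = 17 — OK.
C5: max(17, 17) = 17 — OK.
C6: V - T = 17 - 5 = 12 — OK.
C7: V = 17 > 15, so we need T ≤ 4; but T = 5 > 4 — violated.
C8: max(17, 19) = 19 — OK.
C9: 19 mod 6 = 1 — OK.

Violated: 3 and 7.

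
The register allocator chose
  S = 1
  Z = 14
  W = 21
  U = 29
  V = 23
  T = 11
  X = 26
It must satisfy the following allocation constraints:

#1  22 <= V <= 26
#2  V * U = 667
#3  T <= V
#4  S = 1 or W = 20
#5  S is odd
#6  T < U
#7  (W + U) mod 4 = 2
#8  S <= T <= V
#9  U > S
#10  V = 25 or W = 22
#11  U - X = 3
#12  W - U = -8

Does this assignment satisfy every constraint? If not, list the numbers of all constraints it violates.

#1 V = 23 lies in [22, 26]  true
#2 V * U = 23 * 29 = 667  true
#3 T = 11, V = 23; 11 ≤ 23  true
#4 S = 1 = 1 (first disjunct)  true
#5 S = 1 is odd  true
#6 T = 11, U = 29; 11 < 29  true
#7 W + U = 50; 50 mod 4 = 2  true
#8 values 1 <= 11 <= 23  true
#9 U = 29, S = 1; 29 > 1  true
#10 V = 23 ≠ 25 and W = 21 ≠ 22; both disjuncts false  false
#11 U - X = 29 - 26 = 3  true
#12 W - U = 21 - 29 = -8  true

Constraint 10 is violated.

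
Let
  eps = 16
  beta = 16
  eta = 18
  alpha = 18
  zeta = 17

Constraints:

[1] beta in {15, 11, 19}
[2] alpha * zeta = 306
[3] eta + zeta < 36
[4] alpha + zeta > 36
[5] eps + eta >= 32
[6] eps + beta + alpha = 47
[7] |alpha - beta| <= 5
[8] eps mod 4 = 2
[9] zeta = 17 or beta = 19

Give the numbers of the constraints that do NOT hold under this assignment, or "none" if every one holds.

The assignment fails constraints 1, 4, 6, and 8.

[1] beta = 16 is not in {15, 11, 19}  ✘
[2] alpha * zeta = 18 * 17 = 306  ✔
[3] eta + zeta = 18 + 17 = 35; 35 < 36  ✔
[4] alpha + zeta = 18 + 17 = 35; 35 ≤ 36, bound 36 not met  ✘
[5] eps + eta = 16 + 18 = 34; 34 ≥ 32  ✔
[6] eps + beta + alpha = 16 + 16 + 18 = 50, not 47  ✘
[7] |18 - 16| = 2; 2 ≤ 5  ✔
[8] 16 mod 4 = 0, not 2  ✘
[9] zeta = 17 = 17 (first disjunct)  ✔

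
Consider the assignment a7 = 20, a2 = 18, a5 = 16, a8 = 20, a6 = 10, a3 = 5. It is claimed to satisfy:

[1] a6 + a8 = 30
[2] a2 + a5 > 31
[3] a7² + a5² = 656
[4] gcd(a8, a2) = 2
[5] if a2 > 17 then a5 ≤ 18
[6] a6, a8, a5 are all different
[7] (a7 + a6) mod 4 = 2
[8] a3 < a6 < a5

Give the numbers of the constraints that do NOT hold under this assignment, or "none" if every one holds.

Yes — all constraints hold.

[1] a6 + a8 = 10 + 20 = 30  true
[2] a2 + a5 = 18 + 16 = 34; 34 > 31  true
[3] a7² + a5² = 20² + 16² = 400 + 256 = 656  true
[4] gcd(20, 18) = 2  true
[5] a2 = 18 > 17, so we need a5 ≤ 18; a5 = 16 ≤ 18  true
[6] values 10, 20, 16 are pairwise distinct  true
[7] a7 + a6 = 30; 30 mod 4 = 2  true
[8] values 5 < 10 < 16  true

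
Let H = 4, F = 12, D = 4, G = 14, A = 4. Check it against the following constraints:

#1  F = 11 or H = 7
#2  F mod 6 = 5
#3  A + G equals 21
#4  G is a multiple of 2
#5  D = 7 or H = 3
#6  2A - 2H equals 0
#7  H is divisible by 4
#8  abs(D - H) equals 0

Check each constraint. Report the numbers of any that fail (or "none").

#1 F = 12 ≠ 11 and H = 4 ≠ 7; both disjuncts false  no
#2 12 mod 6 = 0, not 5  no
#3 A + G = 4 + 14 = 18, not 21  no
#4 14 / 2 = 7, so 2 divides 14  yes
#5 D = 4 ≠ 7 and H = 4 ≠ 3; both disjuncts false  no
#6 2A - 2H = 2(4) - 2(4) = 0  yes
#7 4 / 4 = 1, so 4 divides 4  yes
#8 abs(4 - 4) = 0  yes

Violated: 1, 2, 3, and 5.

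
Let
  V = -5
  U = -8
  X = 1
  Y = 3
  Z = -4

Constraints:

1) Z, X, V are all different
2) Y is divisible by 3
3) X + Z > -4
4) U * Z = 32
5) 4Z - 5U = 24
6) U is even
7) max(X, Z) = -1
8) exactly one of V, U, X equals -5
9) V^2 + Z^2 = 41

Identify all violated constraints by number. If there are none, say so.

No — constraint 7 is not satisfied.

1) values -4, 1, -5 are pairwise distinct — satisfied.
2) 3 / 3 = 1, so 3 divides 3 — satisfied.
3) X + Z = 1 + (-4) = -3; -3 > -4 — satisfied.
4) U * Z = -8 * (-4) = 32 — satisfied.
5) 4Z - 5U = 4(-4) - 5(-8) = 24 — satisfied.
6) U = -8 is even — satisfied.
7) max(1, -4) = 1, not -1 — violated.
8) V=-5, U=-8, X=1; 1 of them equals -5 — satisfied.
9) V^2 + Z^2 = (-5)^2 + (-4)^2 = 25 + 16 = 41 — satisfied.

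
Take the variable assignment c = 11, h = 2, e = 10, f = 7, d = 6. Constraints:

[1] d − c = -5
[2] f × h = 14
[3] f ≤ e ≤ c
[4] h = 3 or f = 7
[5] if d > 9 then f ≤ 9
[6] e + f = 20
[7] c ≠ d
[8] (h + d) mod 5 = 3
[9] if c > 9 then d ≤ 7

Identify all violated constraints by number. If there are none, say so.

The assignment fails constraint 6.

[1] d − c = 6 − 11 = -5  ✓
[2] f × h = 7 × 2 = 14  ✓
[3] values 7 ≤ 10 ≤ 11  ✓
[4] h = 2 ≠ 3, but f = 7 = 7 (second disjunct)  ✓
[5] d = 6, not > 9; antecedent false, conditional vacuously true  ✓
[6] e + f = 10 + 7 = 17, not 20  ✗
[7] c = 11, d = 6; distinct  ✓
[8] h + d = 8; 8 mod 5 = 3  ✓
[9] c = 11 > 9, so we need d ≤ 7; d = 6 ≤ 7  ✓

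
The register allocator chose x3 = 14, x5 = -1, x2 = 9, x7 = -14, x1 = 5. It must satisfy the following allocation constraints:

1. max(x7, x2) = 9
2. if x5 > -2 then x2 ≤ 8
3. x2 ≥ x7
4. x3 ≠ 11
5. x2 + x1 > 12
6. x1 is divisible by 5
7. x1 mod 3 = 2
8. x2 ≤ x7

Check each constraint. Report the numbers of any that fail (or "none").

1. max(-14, 9) = 9 — satisfied.
2. x5 = -1 > -2, so we need x2 ≤ 8; but x2 = 9 > 8 — violated.
3. x2 = 9, x7 = -14; 9 ≥ -14 — satisfied.
4. x3 = 14, and 14 ≠ 11 — satisfied.
5. x2 + x1 = 9 + 5 = 14; 14 > 12 — satisfied.
6. 5 / 5 = 1, so 5 divides 5 — satisfied.
7. 5 mod 3 = 2 — satisfied.
8. x2 = 9, x7 = -14; 9 > -14 (want ≤) — violated.

Constraints 2, 8 are violated.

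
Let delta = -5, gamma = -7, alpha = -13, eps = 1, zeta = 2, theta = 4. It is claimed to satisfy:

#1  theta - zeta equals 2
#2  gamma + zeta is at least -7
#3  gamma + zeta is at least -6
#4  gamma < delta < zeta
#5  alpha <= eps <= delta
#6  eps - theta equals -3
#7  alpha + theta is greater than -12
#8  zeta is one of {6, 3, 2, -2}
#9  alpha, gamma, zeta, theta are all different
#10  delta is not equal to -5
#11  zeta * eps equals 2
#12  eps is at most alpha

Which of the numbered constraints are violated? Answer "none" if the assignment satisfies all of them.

#1 theta - zeta = 4 - 2 = 2 — satisfied.
#2 gamma + zeta = -7 + 2 = -5; -5 ≥ -7 — satisfied.
#3 gamma + zeta = -7 + 2 = -5; -5 ≥ -6 — satisfied.
#4 values -7 < -5 < 2 — satisfied.
#5 values -13, 1, -5; eps = 1 is not <= delta = -5 — violated.
#6 eps - theta = 1 - 4 = -3 — satisfied.
#7 alpha + theta = -13 + 4 = -9; -9 > -12 — satisfied.
#8 zeta = 2 is in {6, 3, 2, -2} — satisfied.
#9 values -13, -7, 2, 4 are pairwise distinct — satisfied.
#10 delta = -5, but -5 is required to differ — violated.
#11 zeta * eps = 2 * 1 = 2 — satisfied.
#12 eps = 1, alpha = -13; 1 > -13 (want ≤) — violated.

Violated: 5, 10, 12.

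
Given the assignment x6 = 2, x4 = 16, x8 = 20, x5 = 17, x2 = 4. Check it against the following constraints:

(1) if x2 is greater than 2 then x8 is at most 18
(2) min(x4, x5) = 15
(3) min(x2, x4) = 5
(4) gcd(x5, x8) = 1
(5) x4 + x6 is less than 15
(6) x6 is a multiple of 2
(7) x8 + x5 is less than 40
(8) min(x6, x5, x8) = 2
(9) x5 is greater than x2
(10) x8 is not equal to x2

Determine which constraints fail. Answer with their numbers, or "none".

The assignment fails constraints 1, 2, 3, 5.

(1) x2 = 4 > 2, so we need x8 ≤ 18; but x8 = 20 > 18 — violated.
(2) min(16, 17) = 16, not 15 — violated.
(3) min(4, 16) = 4, not 5 — violated.
(4) gcd(17, 20) = 1 — satisfied.
(5) x4 + x6 = 16 + 2 = 18; 18 ≥ 15, bound 15 not met — violated.
(6) 2 / 2 = 1, so 2 divides 2 — satisfied.
(7) x8 + x5 = 20 + 17 = 37; 37 < 40 — satisfied.
(8) min(2, 17, 20) = 2 — satisfied.
(9) x5 = 17, x2 = 4; 17 > 4 — satisfied.
(10) x8 = 20, x2 = 4; distinct — satisfied.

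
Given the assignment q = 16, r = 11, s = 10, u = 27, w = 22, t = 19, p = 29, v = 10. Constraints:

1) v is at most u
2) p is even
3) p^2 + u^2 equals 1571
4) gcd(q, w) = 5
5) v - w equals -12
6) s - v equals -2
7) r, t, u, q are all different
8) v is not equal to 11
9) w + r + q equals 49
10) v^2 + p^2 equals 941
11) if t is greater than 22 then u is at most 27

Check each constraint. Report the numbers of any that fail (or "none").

1) v = 10, u = 27; 10 ≤ 27 — holds.
2) p = 29 is odd — does not hold.
3) p^2 + u^2 = 29^2 + 27^2 = 841 + 729 = 1570, not 1571 — does not hold.
4) gcd(16, 22) = 2, not 5 — does not hold.
5) v - w = 10 - 22 = -12 — holds.
6) s - v = 10 - 10 = 0, not -2 — does not hold.
7) values 11, 19, 27, 16 are pairwise distinct — holds.
8) v = 10, and 10 ≠ 11 — holds.
9) w + r + q = 22 + 11 + 16 = 49 — holds.
10) v^2 + p^2 = 10^2 + 29^2 = 100 + 841 = 941 — holds.
11) t = 19, not > 22; antecedent false, conditional vacuously true — holds.

Violated: 2, 3, 4, and 6.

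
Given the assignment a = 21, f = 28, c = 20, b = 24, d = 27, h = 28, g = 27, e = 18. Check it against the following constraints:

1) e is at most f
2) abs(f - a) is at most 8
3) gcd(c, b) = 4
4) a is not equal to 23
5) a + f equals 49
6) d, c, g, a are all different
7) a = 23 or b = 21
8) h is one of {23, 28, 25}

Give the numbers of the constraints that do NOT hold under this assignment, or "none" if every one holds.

1) e = 18, f = 28; 18 ≤ 28 — satisfied.
2) abs(28 - 21) = 7; 7 ≤ 8 — satisfied.
3) gcd(20, 24) = 4 — satisfied.
4) a = 21, and 21 ≠ 23 — satisfied.
5) a + f = 21 + 28 = 49 — satisfied.
6) d = g = 27, not all different — violated.
7) a = 21 ≠ 23 and b = 24 ≠ 21; both disjuncts false — violated.
8) h = 28 is in {23, 28, 25} — satisfied.

The assignment fails constraints 6 and 7.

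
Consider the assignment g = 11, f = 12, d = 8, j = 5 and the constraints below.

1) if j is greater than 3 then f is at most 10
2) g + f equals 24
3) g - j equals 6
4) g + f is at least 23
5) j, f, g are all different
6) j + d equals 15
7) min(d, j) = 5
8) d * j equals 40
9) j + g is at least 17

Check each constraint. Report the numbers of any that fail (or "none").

The assignment fails constraints 1, 2, 6, and 9.

1) j = 5 > 3, so we need f ≤ 10; but f = 12 > 10 — fails.
2) g + f = 11 + 12 = 23, not 24 — fails.
3) g - j = 11 - 5 = 6 — holds.
4) g + f = 11 + 12 = 23; 23 ≥ 23 — holds.
5) values 5, 12, 11 are pairwise distinct — holds.
6) j + d = 5 + 8 = 13, not 15 — fails.
7) min(8, 5) = 5 — holds.
8) d * j = 8 * 5 = 40 — holds.
9) j + g = 5 + 11 = 16; 16 < 17, bound 17 not met — fails.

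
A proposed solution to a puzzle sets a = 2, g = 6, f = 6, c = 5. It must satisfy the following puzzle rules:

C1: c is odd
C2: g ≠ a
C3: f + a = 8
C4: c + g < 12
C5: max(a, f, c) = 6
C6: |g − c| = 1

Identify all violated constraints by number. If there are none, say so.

None — every constraint holds.

C1: c = 5 is odd — OK.
C2: g = 6, a = 2; distinct — OK.
C3: f + a = 6 + 2 = 8 — OK.
C4: c + g = 5 + 6 = 11; 11 < 12 — OK.
C5: max(2, 6, 5) = 6 — OK.
C6: |6 − 5| = 1 — OK.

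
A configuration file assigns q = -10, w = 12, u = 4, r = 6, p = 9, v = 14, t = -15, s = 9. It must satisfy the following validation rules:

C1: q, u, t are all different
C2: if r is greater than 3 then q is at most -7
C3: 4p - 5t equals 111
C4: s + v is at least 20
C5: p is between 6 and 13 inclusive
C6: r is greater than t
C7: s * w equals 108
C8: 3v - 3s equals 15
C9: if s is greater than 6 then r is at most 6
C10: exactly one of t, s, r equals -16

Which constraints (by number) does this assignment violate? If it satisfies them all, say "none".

Constraint 10 does not hold.

C1: values -10, 4, -15 are pairwise distinct  OK
C2: r = 6 > 3, so we need q ≤ -7; q = -10 ≤ -7  OK
C3: 4p - 5t = 4(9) - 5(-15) = 111  OK
C4: s + v = 9 + 14 = 23; 23 ≥ 20  OK
C5: p = 9 lies in [6, 13]  OK
C6: r = 6, t = -15; 6 > -15  OK
C7: s * w = 9 * 12 = 108  OK
C8: 3v - 3s = 3(14) - 3(9) = 15  OK
C9: s = 9 > 6, so we need r ≤ 6; r = 6 ≤ 6  OK
C10: t=-15, s=9, r=6; 0 of them equal -16, not exactly one  FAIL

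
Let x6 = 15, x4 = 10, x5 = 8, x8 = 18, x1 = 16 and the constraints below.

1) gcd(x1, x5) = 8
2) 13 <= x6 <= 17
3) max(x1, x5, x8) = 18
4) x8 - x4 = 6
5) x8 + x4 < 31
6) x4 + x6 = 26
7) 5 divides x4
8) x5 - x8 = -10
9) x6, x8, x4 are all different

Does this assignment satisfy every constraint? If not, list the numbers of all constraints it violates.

No — constraints 4, 6 are not satisfied.

1) gcd(16, 8) = 8 — OK.
2) x6 = 15 lies in [13, 17] — OK.
3) max(16, 8, 18) = 18 — OK.
4) x8 - x4 = 18 - 10 = 8, not 6 — violated.
5) x8 + x4 = 18 + 10 = 28; 28 < 31 — OK.
6) x4 + x6 = 10 + 15 = 25, not 26 — violated.
7) 10 / 5 = 2, so 5 divides 10 — OK.
8) x5 - x8 = 8 - 18 = -10 — OK.
9) values 15, 18, 10 are pairwise distinct — OK.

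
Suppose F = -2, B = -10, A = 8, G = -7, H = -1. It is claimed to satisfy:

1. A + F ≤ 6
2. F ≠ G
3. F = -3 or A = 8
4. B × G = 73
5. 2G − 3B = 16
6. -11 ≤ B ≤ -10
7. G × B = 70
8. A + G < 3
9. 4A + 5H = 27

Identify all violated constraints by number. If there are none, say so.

1. A + F = 8 + (-2) = 6; 6 ≤ 6 — holds.
2. F = -2, G = -7; distinct — holds.
3. F = -2 ≠ -3, but A = 8 = 8 (second disjunct) — holds.
4. B × G = -10 × (-7) = 70, not 73 — does not hold.
5. 2G − 3B = 2(-7) − 3(-10) = 16 — holds.
6. B = -10 lies in [-11, -10] — holds.
7. G × B = -7 × (-10) = 70 — holds.
8. A + G = 8 + (-7) = 1; 1 < 3 — holds.
9. 4A + 5H = 4(8) + 5(-1) = 27 — holds.

No — constraint 4 is not satisfied.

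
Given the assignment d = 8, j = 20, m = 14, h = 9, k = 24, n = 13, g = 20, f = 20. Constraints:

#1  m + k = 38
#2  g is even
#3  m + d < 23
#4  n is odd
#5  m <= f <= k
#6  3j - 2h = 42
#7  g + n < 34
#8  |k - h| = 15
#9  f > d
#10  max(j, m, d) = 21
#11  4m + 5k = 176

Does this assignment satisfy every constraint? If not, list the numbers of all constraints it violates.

Constraint 10 is violated.

#1 m + k = 14 + 24 = 38 — holds.
#2 g = 20 is even — holds.
#3 m + d = 14 + 8 = 22; 22 < 23 — holds.
#4 n = 13 is odd — holds.
#5 values 14 <= 20 <= 24 — holds.
#6 3j - 2h = 3(20) - 2(9) = 42 — holds.
#7 g + n = 20 + 13 = 33; 33 < 34 — holds.
#8 |24 - 9| = 15 — holds.
#9 f = 20, d = 8; 20 > 8 — holds.
#10 max(20, 14, 8) = 20, not 21 — fails.
#11 4m + 5k = 4(14) + 5(24) = 176 — holds.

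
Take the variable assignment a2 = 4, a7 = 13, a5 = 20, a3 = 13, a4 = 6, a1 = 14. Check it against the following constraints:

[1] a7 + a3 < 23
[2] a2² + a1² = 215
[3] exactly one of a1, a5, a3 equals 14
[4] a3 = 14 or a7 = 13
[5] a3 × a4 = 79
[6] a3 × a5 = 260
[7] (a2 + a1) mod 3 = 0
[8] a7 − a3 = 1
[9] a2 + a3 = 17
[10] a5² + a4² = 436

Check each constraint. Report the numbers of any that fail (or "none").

The assignment fails constraints 1, 2, 5, 8.

[1] a7 + a3 = 13 + 13 = 26; 26 ≥ 23, bound 23 not met  no
[2] a2² + a1² = 4² + 14² = 16 + 196 = 212, not 215  no
[3] a1=14, a5=20, a3=13; 1 of them equals 14  yes
[4] a3 = 13 ≠ 14, but a7 = 13 = 13 (second disjunct)  yes
[5] a3 × a4 = 13 × 6 = 78, not 79  no
[6] a3 × a5 = 13 × 20 = 260  yes
[7] a2 + a1 = 18; 18 mod 3 = 0  yes
[8] a7 − a3 = 13 − 13 = 0, not 1  no
[9] a2 + a3 = 4 + 13 = 17  yes
[10] a5² + a4² = 20² + 6² = 400 + 36 = 436  yes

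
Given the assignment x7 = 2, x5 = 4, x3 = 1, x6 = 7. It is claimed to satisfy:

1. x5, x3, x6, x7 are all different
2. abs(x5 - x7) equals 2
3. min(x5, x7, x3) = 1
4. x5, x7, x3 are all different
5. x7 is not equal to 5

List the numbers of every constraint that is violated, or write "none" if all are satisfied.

1. values 4, 1, 7, 2 are pairwise distinct  yes
2. abs(4 - 2) = 2  yes
3. min(4, 2, 1) = 1  yes
4. values 4, 2, 1 are pairwise distinct  yes
5. x7 = 2, and 2 ≠ 5  yes

None — every constraint holds.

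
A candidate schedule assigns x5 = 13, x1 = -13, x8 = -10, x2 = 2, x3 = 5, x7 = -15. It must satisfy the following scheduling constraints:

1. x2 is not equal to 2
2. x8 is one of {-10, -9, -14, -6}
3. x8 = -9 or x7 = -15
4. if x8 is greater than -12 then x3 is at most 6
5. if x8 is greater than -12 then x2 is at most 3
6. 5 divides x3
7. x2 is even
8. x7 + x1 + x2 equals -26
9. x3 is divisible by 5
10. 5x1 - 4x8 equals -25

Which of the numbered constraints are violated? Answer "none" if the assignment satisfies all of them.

Constraint 1 does not hold.

1. x2 = 2, but 2 is required to differ  FAIL
2. x8 = -10 is in {-10, -9, -14, -6}  OK
3. x8 = -10 ≠ -9, but x7 = -15 = -15 (second disjunct)  OK
4. x8 = -10 > -12, so we need x3 ≤ 6; x3 = 5 ≤ 6  OK
5. x8 = -10 > -12, so we need x2 ≤ 3; x2 = 2 ≤ 3  OK
6. 5 / 5 = 1, so 5 divides 5  OK
7. x2 = 2 is even  OK
8. x7 + x1 + x2 = -15 + (-13) + 2 = -26  OK
9. 5 / 5 = 1, so 5 divides 5  OK
10. 5x1 - 4x8 = 5(-13) - 4(-10) = -25  OK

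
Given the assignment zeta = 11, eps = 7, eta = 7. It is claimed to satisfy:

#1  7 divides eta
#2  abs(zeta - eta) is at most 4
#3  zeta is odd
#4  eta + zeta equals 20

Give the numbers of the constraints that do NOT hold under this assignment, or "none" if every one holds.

Constraint 4 is violated.

#1 7 / 7 = 1, so 7 divides 7 — satisfied.
#2 abs(11 - 7) = 4; 4 ≤ 4 — satisfied.
#3 zeta = 11 is odd — satisfied.
#4 eta + zeta = 7 + 11 = 18, not 20 — violated.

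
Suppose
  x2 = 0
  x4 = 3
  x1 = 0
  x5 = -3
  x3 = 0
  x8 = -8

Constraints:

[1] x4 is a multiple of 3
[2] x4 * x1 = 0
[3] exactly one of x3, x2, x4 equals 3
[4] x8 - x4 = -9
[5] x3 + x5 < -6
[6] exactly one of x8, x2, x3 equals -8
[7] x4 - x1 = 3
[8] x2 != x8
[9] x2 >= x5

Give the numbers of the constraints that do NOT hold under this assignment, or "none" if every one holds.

[1] 3 / 3 = 1, so 3 divides 3 — holds.
[2] x4 * x1 = 3 * 0 = 0 — holds.
[3] x3=0, x2=0, x4=3; 1 of them equals 3 — holds.
[4] x8 - x4 = -8 - 3 = -11, not -9 — fails.
[5] x3 + x5 = 0 + (-3) = -3; -3 ≥ -6, bound -6 not met — fails.
[6] x8=-8, x2=0, x3=0; 1 of them equals -8 — holds.
[7] x4 - x1 = 3 - 0 = 3 — holds.
[8] x2 = 0, x8 = -8; distinct — holds.
[9] x2 = 0, x5 = -3; 0 ≥ -3 — holds.

No — constraints 4 and 5 are not satisfied.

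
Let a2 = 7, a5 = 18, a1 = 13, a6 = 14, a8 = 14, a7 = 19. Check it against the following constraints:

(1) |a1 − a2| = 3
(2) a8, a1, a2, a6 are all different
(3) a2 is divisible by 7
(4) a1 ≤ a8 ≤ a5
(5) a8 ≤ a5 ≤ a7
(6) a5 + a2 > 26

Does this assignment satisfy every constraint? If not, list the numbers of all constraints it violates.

(1) |13 − 7| = 6, not 3  false
(2) a8 = a6 = 14, not all different  false
(3) 7 / 7 = 1, so 7 divides 7  true
(4) values 13 ≤ 14 ≤ 18  true
(5) values 14 ≤ 18 ≤ 19  true
(6) a5 + a2 = 18 + 7 = 25; 25 ≤ 26, bound 26 not met  false

Constraints 1, 2, and 6 do not hold.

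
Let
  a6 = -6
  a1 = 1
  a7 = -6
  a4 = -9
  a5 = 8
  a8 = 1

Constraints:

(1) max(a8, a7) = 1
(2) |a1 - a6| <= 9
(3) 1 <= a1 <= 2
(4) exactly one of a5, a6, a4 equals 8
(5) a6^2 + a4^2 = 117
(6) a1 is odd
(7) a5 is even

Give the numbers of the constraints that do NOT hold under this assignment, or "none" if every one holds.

(1) max(1, -6) = 1  true
(2) |1 - (-6)| = 7; 7 ≤ 9  true
(3) a1 = 1 lies in [1, 2]  true
(4) a5=8, a6=-6, a4=-9; 1 of them equals 8  true
(5) a6^2 + a4^2 = (-6)^2 + (-9)^2 = 36 + 81 = 117  true
(6) a1 = 1 is odd  true
(7) a5 = 8 is even  true

None — every constraint holds.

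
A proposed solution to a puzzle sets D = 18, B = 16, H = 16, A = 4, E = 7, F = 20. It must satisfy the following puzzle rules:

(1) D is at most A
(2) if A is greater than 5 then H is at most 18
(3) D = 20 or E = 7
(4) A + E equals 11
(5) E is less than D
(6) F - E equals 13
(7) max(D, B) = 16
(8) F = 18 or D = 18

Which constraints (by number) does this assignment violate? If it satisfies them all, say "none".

No — constraints 1 and 7 are not satisfied.

(1) D = 18, A = 4; 18 > 4 (want ≤)  no
(2) A = 4, not > 5; antecedent false, conditional vacuously true  yes
(3) D = 18 ≠ 20, but E = 7 = 7 (second disjunct)  yes
(4) A + E = 4 + 7 = 11  yes
(5) E = 7, D = 18; 7 < 18  yes
(6) F - E = 20 - 7 = 13  yes
(7) max(18, 16) = 18, not 16  no
(8) F = 20 ≠ 18, but D = 18 = 18 (second disjunct)  yes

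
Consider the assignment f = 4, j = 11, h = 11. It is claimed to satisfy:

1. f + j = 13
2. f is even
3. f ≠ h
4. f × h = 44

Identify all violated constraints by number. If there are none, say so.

Constraint 1 does not hold.

1. f + j = 4 + 11 = 15, not 13 — fails.
2. f = 4 is even — holds.
3. f = 4, h = 11; distinct — holds.
4. f × h = 4 × 11 = 44 — holds.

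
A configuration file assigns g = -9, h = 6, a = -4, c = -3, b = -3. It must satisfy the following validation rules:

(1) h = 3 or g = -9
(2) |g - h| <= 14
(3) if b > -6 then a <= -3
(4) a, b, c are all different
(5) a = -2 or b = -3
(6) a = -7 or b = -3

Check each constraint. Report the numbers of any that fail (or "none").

(1) h = 6 ≠ 3, but g = -9 = -9 (second disjunct)  ✔
(2) |-9 - 6| = 15; 15 > 14, exceeds bound 14  ✘
(3) b = -3 > -6, so we need a ≤ -3; a = -4 ≤ -3  ✔
(4) b = c = -3, not all different  ✘
(5) a = -4 ≠ -2, but b = -3 = -3 (second disjunct)  ✔
(6) a = -4 ≠ -7, but b = -3 = -3 (second disjunct)  ✔

The assignment fails constraints 2 and 4.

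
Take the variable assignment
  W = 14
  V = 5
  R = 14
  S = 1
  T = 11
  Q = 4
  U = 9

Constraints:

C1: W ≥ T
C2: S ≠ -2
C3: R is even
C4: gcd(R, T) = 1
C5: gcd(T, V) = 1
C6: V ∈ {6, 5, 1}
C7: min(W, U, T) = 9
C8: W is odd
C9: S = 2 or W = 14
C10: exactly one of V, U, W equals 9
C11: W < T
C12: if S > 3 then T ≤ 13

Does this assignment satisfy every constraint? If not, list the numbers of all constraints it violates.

Constraints 8 and 11 do not hold.

C1: W = 14, T = 11; 14 ≥ 11  ✔
C2: S = 1, and 1 ≠ -2  ✔
C3: R = 14 is even  ✔
C4: gcd(14, 11) = 1  ✔
C5: gcd(11, 5) = 1  ✔
C6: V = 5 is in {6, 5, 1}  ✔
C7: min(14, 9, 11) = 9  ✔
C8: W = 14 is even  ✘
C9: S = 1 ≠ 2, but W = 14 = 14 (second disjunct)  ✔
C10: V=5, U=9, W=14; 1 of them equals 9  ✔
C11: W = 14, T = 11; 14 ≥ 11 (want <)  ✘
C12: S = 1, not > 3; antecedent false, conditional vacuously true  ✔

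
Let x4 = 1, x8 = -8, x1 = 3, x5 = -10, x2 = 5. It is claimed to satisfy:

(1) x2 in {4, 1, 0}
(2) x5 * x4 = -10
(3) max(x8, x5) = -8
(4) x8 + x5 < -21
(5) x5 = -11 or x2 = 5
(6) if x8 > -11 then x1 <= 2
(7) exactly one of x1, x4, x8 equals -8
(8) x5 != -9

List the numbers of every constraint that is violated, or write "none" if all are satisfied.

(1) x2 = 5 is not in {4, 1, 0}  no
(2) x5 * x4 = -10 * 1 = -10  yes
(3) max(-8, -10) = -8  yes
(4) x8 + x5 = -8 + (-10) = -18; -18 ≥ -21, bound -21 not met  no
(5) x5 = -10 ≠ -11, but x2 = 5 = 5 (second disjunct)  yes
(6) x8 = -8 > -11, so we need x1 ≤ 2; but x1 = 3 > 2  no
(7) x1=3, x4=1, x8=-8; 1 of them equals -8  yes
(8) x5 = -10, and -10 ≠ -9  yes

The assignment fails constraints 1, 4, and 6.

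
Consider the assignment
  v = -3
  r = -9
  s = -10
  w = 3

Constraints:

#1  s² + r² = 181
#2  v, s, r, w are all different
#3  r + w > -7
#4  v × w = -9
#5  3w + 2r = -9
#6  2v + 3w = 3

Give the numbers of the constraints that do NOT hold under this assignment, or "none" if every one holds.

#1 s² + r² = (-10)² + (-9)² = 100 + 81 = 181 — satisfied.
#2 values -3, -10, -9, 3 are pairwise distinct — satisfied.
#3 r + w = -9 + 3 = -6; -6 > -7 — satisfied.
#4 v × w = -3 × 3 = -9 — satisfied.
#5 3w + 2r = 3(3) + 2(-9) = -9 — satisfied.
#6 2v + 3w = 2(-3) + 3(3) = 3 — satisfied.

The assignment satisfies every constraint.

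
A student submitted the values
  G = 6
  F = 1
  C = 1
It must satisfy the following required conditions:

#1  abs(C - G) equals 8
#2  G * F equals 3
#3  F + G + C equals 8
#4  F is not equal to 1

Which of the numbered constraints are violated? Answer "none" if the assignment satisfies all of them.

#1 abs(1 - 6) = 5, not 8  fails
#2 G * F = 6 * 1 = 6, not 3  fails
#3 F + G + C = 1 + 6 + 1 = 8  holds
#4 F = 1, but 1 is required to differ  fails

No — constraints 1, 2, and 4 are not satisfied.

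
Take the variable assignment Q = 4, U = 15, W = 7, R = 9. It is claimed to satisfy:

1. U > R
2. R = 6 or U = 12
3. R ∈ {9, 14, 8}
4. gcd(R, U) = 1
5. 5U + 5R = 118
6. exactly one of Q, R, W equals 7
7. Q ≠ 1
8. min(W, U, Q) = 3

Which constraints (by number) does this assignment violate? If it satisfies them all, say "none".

1. U = 15, R = 9; 15 > 9 — holds.
2. R = 9 ≠ 6 and U = 15 ≠ 12; both disjuncts false — does not hold.
3. R = 9 is in {9, 14, 8} — holds.
4. gcd(9, 15) = 3, not 1 — does not hold.
5. 5U + 5R = 5(15) + 5(9) = 120, not 118 — does not hold.
6. Q=4, R=9, W=7; 1 of them equals 7 — holds.
7. Q = 4, and 4 ≠ 1 — holds.
8. min(7, 15, 4) = 4, not 3 — does not hold.

The assignment fails constraints 2, 4, 5, 8.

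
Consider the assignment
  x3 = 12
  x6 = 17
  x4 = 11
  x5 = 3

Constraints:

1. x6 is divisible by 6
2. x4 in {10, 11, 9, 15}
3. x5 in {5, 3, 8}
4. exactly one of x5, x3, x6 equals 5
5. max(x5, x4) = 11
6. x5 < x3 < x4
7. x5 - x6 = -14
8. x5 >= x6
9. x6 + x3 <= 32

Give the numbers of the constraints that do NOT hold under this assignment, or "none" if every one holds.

1. 17 = 6*2 + 5, so 6 does not divide 17 — fails.
2. x4 = 11 is in {10, 11, 9, 15} — holds.
3. x5 = 3 is in {5, 3, 8} — holds.
4. x5=3, x3=12, x6=17; 0 of them equal 5, not exactly one — fails.
5. max(3, 11) = 11 — holds.
6. values 3, 12, 11; x3 = 12 is not < x4 = 11 — fails.
7. x5 - x6 = 3 - 17 = -14 — holds.
8. x5 = 3, x6 = 17; 3 < 17 (want ≥) — fails.
9. x6 + x3 = 17 + 12 = 29; 29 ≤ 32 — holds.

Constraints 1, 4, 6, and 8 are violated.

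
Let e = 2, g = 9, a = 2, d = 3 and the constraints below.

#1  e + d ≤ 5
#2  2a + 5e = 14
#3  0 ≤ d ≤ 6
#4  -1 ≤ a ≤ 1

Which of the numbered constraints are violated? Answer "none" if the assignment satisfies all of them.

Violated: 4.

#1 e + d = 2 + 3 = 5; 5 ≤ 5  true
#2 2a + 5e = 2(2) + 5(2) = 14  true
#3 d = 3 lies in [0, 6]  true
#4 a = 2 is outside [-1, 1]  false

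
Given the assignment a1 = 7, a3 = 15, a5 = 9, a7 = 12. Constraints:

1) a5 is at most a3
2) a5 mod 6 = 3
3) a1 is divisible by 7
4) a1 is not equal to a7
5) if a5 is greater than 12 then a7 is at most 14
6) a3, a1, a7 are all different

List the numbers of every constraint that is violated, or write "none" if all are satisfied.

No violations.

1) a5 = 9, a3 = 15; 9 ≤ 15 — satisfied.
2) 9 mod 6 = 3 — satisfied.
3) 7 / 7 = 1, so 7 divides 7 — satisfied.
4) a1 = 7, a7 = 12; distinct — satisfied.
5) a5 = 9, not > 12; antecedent false, conditional vacuously true — satisfied.
6) values 15, 7, 12 are pairwise distinct — satisfied.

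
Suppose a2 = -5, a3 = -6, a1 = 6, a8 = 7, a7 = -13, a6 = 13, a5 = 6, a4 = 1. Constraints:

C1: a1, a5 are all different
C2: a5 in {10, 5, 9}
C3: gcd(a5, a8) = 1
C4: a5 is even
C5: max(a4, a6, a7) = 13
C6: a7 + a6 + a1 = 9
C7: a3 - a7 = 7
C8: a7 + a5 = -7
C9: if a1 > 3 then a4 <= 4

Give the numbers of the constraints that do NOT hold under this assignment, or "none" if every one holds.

Constraints 1, 2, 6 are violated.

C1: a1 = a5 = 6, not all different — violated.
C2: a5 = 6 is not in {10, 5, 9} — violated.
C3: gcd(6, 7) = 1 — satisfied.
C4: a5 = 6 is even — satisfied.
C5: max(1, 13, -13) = 13 — satisfied.
C6: a7 + a6 + a1 = -13 + 13 + 6 = 6, not 9 — violated.
C7: a3 - a7 = -6 - (-13) = 7 — satisfied.
C8: a7 + a5 = -13 + 6 = -7 — satisfied.
C9: a1 = 6 > 3, so we need a4 ≤ 4; a4 = 1 ≤ 4 — satisfied.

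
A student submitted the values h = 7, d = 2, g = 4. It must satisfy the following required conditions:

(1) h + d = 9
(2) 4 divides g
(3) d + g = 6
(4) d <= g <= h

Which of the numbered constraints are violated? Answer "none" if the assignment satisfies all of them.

(1) h + d = 7 + 2 = 9  ✓
(2) 4 / 4 = 1, so 4 divides 4  ✓
(3) d + g = 2 + 4 = 6  ✓
(4) values 2 <= 4 <= 7  ✓

All constraints are satisfied.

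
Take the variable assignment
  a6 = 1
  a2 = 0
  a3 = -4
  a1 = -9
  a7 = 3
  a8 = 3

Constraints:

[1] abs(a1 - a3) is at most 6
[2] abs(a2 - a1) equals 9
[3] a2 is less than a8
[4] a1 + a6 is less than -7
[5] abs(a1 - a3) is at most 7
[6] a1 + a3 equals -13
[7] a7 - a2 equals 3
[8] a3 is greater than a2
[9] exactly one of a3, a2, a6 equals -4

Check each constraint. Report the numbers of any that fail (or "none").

No — constraint 8 is not satisfied.

[1] abs(-9 - (-4)) = 5; 5 ≤ 6 — OK.
[2] abs(0 - (-9)) = 9 — OK.
[3] a2 = 0, a8 = 3; 0 < 3 — OK.
[4] a1 + a6 = -9 + 1 = -8; -8 < -7 — OK.
[5] abs(-9 - (-4)) = 5; 5 ≤ 7 — OK.
[6] a1 + a3 = -9 + (-4) = -13 — OK.
[7] a7 - a2 = 3 - 0 = 3 — OK.
[8] a3 = -4, a2 = 0; -4 ≤ 0 (want >) — violated.
[9] a3=-4, a2=0, a6=1; 1 of them equals -4 — OK.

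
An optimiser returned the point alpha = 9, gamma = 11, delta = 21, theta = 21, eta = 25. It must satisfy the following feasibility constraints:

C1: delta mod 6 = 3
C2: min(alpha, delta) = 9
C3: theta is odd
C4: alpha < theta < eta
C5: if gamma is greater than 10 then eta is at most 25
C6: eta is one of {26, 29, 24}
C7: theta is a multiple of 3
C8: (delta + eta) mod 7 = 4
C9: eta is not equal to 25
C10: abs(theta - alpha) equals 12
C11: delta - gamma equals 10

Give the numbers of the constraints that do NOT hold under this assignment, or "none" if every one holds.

C1: 21 mod 6 = 3  OK
C2: min(9, 21) = 9  OK
C3: theta = 21 is odd  OK
C4: values 9 < 21 < 25  OK
C5: gamma = 11 > 10, so we need eta ≤ 25; eta = 25 ≤ 25  OK
C6: eta = 25 is not in {26, 29, 24}  FAIL
C7: 21 / 3 = 7, so 3 divides 21  OK
C8: delta + eta = 46; 46 mod 7 = 4  OK
C9: eta = 25, but 25 is required to differ  FAIL
C10: abs(21 - 9) = 12  OK
C11: delta - gamma = 21 - 11 = 10  OK

Violated: 6 and 9.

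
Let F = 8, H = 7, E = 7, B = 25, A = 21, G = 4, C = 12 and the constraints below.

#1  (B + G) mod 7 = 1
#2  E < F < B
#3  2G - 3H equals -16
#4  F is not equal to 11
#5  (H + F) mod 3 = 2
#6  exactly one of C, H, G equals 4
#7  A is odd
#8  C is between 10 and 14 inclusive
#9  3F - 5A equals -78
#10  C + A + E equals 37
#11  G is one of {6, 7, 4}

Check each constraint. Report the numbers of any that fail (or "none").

The assignment fails constraints 3, 5, 9, 10.

#1 B + G = 29; 29 mod 7 = 1 — holds.
#2 values 7 < 8 < 25 — holds.
#3 2G - 3H = 2(4) - 3(7) = -13, not -16 — does not hold.
#4 F = 8, and 8 ≠ 11 — holds.
#5 H + F = 15; 15 mod 3 = 0, not 2 — does not hold.
#6 C=12, H=7, G=4; 1 of them equals 4 — holds.
#7 A = 21 is odd — holds.
#8 C = 12 lies in [10, 14] — holds.
#9 3F - 5A = 3(8) - 5(21) = -81, not -78 — does not hold.
#10 C + A + E = 12 + 21 + 7 = 40, not 37 — does not hold.
#11 G = 4 is in {6, 7, 4} — holds.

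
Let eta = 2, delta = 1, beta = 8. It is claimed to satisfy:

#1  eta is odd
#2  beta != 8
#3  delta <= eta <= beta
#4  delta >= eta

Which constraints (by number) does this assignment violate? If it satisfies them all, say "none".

#1 eta = 2 is even  fails
#2 beta = 8, but 8 is required to differ  fails
#3 values 1 <= 2 <= 8  holds
#4 delta = 1, eta = 2; 1 < 2 (want ≥)  fails

Constraints 1, 2, and 4 are violated.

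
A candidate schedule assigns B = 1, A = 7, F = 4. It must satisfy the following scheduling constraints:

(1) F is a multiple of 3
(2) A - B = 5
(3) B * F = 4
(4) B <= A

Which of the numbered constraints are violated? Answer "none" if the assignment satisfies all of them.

(1) 4 = 3*1 + 1, so 3 does not divide 4  ✗
(2) A - B = 7 - 1 = 6, not 5  ✗
(3) B * F = 1 * 4 = 4  ✓
(4) B = 1, A = 7; 1 ≤ 7  ✓

Violated: 1, 2.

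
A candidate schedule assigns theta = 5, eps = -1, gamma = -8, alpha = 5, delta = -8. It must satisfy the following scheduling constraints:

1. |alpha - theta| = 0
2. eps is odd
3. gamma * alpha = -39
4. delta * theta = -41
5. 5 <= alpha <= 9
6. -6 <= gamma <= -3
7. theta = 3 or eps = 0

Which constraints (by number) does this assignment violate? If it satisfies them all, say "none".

Constraints 3, 4, 6, 7 do not hold.

1. |5 - 5| = 0  OK
2. eps = -1 is odd  OK
3. gamma * alpha = -8 * 5 = -40, not -39  FAIL
4. delta * theta = -8 * 5 = -40, not -41  FAIL
5. alpha = 5 lies in [5, 9]  OK
6. gamma = -8 is outside [-6, -3]  FAIL
7. theta = 5 ≠ 3 and eps = -1 ≠ 0; both disjuncts false  FAIL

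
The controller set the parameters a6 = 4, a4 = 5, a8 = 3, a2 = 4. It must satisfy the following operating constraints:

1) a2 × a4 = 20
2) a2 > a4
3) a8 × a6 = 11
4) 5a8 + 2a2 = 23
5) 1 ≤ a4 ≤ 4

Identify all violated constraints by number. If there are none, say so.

No — constraints 2, 3, 5 are not satisfied.

1) a2 × a4 = 4 × 5 = 20  true
2) a2 = 4, a4 = 5; 4 ≤ 5 (want >)  false
3) a8 × a6 = 3 × 4 = 12, not 11  false
4) 5a8 + 2a2 = 5(3) + 2(4) = 23  true
5) a4 = 5 is outside [1, 4]  false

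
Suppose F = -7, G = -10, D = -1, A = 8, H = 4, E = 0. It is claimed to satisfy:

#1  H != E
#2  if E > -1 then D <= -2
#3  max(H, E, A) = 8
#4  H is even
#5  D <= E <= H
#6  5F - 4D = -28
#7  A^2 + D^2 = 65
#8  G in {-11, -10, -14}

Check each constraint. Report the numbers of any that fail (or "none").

Constraints 2 and 6 are violated.

#1 H = 4, E = 0; distinct  yes
#2 E = 0 > -1, so we need D ≤ -2; but D = -1 > -2  no
#3 max(4, 0, 8) = 8  yes
#4 H = 4 is even  yes
#5 values -1 <= 0 <= 4  yes
#6 5F - 4D = 5(-7) - 4(-1) = -31, not -28  no
#7 A^2 + D^2 = 8^2 + (-1)^2 = 64 + 1 = 65  yes
#8 G = -10 is in {-11, -10, -14}  yes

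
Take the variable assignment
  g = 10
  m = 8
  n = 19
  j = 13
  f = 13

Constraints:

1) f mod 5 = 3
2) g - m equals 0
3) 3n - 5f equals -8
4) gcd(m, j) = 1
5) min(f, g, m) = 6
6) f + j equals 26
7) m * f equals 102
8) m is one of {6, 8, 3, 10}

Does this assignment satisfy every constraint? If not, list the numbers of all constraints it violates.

No — constraints 2, 5, and 7 are not satisfied.

1) 13 mod 5 = 3  yes
2) g - m = 10 - 8 = 2, not 0  no
3) 3n - 5f = 3(19) - 5(13) = -8  yes
4) gcd(8, 13) = 1  yes
5) min(13, 10, 8) = 8, not 6  no
6) f + j = 13 + 13 = 26  yes
7) m * f = 8 * 13 = 104, not 102  no
8) m = 8 is in {6, 8, 3, 10}  yes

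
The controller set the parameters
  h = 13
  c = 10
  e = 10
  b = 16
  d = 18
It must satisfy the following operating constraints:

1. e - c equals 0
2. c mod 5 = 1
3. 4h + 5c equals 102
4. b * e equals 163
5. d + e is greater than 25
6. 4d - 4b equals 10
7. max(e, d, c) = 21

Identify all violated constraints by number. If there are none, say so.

1. e - c = 10 - 10 = 0 — holds.
2. 10 mod 5 = 0, not 1 — does not hold.
3. 4h + 5c = 4(13) + 5(10) = 102 — holds.
4. b * e = 16 * 10 = 160, not 163 — does not hold.
5. d + e = 18 + 10 = 28; 28 > 25 — holds.
6. 4d - 4b = 4(18) - 4(16) = 8, not 10 — does not hold.
7. max(10, 18, 10) = 18, not 21 — does not hold.

No — constraints 2, 4, 6, and 7 are not satisfied.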